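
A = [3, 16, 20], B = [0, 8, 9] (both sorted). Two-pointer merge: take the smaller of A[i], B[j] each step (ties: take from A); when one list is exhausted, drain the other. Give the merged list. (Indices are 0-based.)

i=0 j=0: A[i]=3>B[j]=0 take 0, j++
i=0 j=1: A[i]=3<=B[j]=8 take 3, i++
i=1 j=1: A[i]=16>B[j]=8 take 8, j++
i=1 j=2: A[i]=16>B[j]=9 take 9, j++
i=1 j=3: B done, take A[i]=16, i++
i=2 j=3: B done, take A[i]=20, i++

[0, 3, 8, 9, 16, 20]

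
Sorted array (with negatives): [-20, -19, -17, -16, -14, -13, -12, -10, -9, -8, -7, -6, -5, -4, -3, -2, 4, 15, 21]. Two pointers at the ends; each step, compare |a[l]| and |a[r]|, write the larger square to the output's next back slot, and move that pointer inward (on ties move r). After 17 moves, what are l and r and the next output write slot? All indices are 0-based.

l=14, r=15, next write slot=1

[0,18] |-20|<=|21| out[18]=441 → r--
[0,17] |-20|>|15| out[17]=400 → l++
[1,17] |-19|>|15| out[16]=361 → l++
[2,17] |-17|>|15| out[15]=289 → l++
[3,17] |-16|>|15| out[14]=256 → l++
[4,17] |-14|<=|15| out[13]=225 → r--
[4,16] |-14|>|4| out[12]=196 → l++
[5,16] |-13|>|4| out[11]=169 → l++
[6,16] |-12|>|4| out[10]=144 → l++
[7,16] |-10|>|4| out[9]=100 → l++
[8,16] |-9|>|4| out[8]=81 → l++
[9,16] |-8|>|4| out[7]=64 → l++
[10,16] |-7|>|4| out[6]=49 → l++
[11,16] |-6|>|4| out[5]=36 → l++
[12,16] |-5|>|4| out[4]=25 → l++
[13,16] |-4|<=|4| out[3]=16 → r--
[13,15] |-4|>|-2| out[2]=16 → l++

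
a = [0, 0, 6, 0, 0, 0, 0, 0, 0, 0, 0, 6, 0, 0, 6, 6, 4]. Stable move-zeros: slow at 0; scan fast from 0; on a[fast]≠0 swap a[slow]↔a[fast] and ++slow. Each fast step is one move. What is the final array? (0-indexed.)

[6, 6, 6, 6, 4, 0, 0, 0, 0, 0, 0, 0, 0, 0, 0, 0, 0]

(s=0,f=0) a[fast]=0 → fast++
(s=0,f=1) a[fast]=0 → fast++
(s=0,f=2) a[fast]=6≠0 swap→a[0]=6 → slow++,fast++
(s=1,f=3) a[fast]=0 → fast++
(s=1,f=4) a[fast]=0 → fast++
(s=1,f=5) a[fast]=0 → fast++
(s=1,f=6) a[fast]=0 → fast++
(s=1,f=7) a[fast]=0 → fast++
(s=1,f=8) a[fast]=0 → fast++
(s=1,f=9) a[fast]=0 → fast++
(s=1,f=10) a[fast]=0 → fast++
(s=1,f=11) a[fast]=6≠0 swap→a[1]=6 → slow++,fast++
(s=2,f=12) a[fast]=0 → fast++
(s=2,f=13) a[fast]=0 → fast++
(s=2,f=14) a[fast]=6≠0 swap→a[2]=6 → slow++,fast++
(s=3,f=15) a[fast]=6≠0 swap→a[3]=6 → slow++,fast++
(s=4,f=16) a[fast]=4≠0 swap→a[4]=4 → slow++,fast++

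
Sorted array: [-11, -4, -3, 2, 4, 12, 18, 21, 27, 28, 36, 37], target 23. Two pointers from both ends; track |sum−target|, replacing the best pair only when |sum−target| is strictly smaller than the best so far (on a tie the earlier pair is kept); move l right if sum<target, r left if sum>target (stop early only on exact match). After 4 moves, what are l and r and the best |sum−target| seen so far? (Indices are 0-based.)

l=0 r=11: -11+37=26 d=3 *, r--
l=0 r=10: -11+36=25 d=2 *, r--
l=0 r=9: -11+28=17 d=6, l++
l=1 r=9: -4+28=24 d=1 *, r--

l=1, r=8, best |Δ|=1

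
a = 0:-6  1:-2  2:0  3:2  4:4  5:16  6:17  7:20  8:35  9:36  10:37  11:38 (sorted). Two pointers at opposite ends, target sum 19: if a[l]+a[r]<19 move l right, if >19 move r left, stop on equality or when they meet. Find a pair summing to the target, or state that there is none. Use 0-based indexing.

(2, 17)

l=0 r=11: -6+38=32 >19, r--
l=0 r=10: -6+37=31 >19, r--
l=0 r=9: -6+36=30 >19, r--
l=0 r=8: -6+35=29 >19, r--
l=0 r=7: -6+20=14 <19, l++
l=1 r=7: -2+20=18 <19, l++
l=2 r=7: 0+20=20 >19, r--
l=2 r=6: 0+17=17 <19, l++
l=3 r=6: 2+17=19, found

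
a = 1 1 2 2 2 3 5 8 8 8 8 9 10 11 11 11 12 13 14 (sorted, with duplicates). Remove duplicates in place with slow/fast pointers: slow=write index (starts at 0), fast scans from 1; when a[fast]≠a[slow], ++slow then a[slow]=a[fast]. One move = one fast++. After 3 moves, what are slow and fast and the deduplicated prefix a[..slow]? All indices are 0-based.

slow=0 fast=1: a[fast]=1=a[slow] dup, fast++
slow=0 fast=2: a[fast]=2≠a[slow]=1 write a[1]=2, slow++,fast++
slow=1 fast=3: a[fast]=2=a[slow] dup, fast++

slow=1, fast=4, prefix=[1, 2]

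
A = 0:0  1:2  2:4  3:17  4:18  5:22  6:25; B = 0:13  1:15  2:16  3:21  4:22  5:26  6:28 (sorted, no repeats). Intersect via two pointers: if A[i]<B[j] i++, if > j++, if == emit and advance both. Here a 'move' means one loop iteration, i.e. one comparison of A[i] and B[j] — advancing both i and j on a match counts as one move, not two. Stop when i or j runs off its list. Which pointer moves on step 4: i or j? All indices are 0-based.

j

i=0 j=0: 0<13, i++
i=1 j=0: 2<13, i++
i=2 j=0: 4<13, i++
i=3 j=0: 17>13, j++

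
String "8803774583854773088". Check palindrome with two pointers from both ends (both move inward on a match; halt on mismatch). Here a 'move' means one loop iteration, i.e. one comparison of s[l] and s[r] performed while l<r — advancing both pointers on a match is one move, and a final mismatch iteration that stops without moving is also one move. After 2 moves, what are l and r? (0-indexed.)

l=0 r=18: '8'=='8', l++,r--
l=1 r=17: '8'=='8', l++,r--

l=2, r=16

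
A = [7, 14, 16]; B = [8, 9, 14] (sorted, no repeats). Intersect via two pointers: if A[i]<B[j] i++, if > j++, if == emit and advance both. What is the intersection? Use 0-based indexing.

i=0 j=0: 7<8, i++
i=1 j=0: 14>8, j++
i=1 j=1: 14>9, j++
i=1 j=2: 14==14 emit, i++,j++

intersection = [14]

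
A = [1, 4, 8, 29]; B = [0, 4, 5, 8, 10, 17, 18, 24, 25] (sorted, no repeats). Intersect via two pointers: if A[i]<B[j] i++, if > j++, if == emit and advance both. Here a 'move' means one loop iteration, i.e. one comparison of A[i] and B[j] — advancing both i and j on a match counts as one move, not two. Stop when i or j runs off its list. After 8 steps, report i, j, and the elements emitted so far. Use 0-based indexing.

i=0 j=0: 1>0, j++
i=0 j=1: 1<4, i++
i=1 j=1: 4==4 emit, i++,j++
i=2 j=2: 8>5, j++
i=2 j=3: 8==8 emit, i++,j++
i=3 j=4: 29>10, j++
i=3 j=5: 29>17, j++
i=3 j=6: 29>18, j++

i=3, j=7, emitted=[4, 8]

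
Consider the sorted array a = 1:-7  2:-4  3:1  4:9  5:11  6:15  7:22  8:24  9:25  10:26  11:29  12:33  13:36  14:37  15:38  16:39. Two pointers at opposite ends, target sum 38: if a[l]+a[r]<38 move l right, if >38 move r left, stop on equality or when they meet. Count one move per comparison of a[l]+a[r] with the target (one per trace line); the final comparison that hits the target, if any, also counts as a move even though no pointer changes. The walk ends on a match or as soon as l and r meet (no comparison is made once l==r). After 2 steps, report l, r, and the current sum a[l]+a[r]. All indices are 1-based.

l=1 r=16: -7+39=32 <38, l++
l=2 r=16: -4+39=35 <38, l++

l=3, r=16, sum=40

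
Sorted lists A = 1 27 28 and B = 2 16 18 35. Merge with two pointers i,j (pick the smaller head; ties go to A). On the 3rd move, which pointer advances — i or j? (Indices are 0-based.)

j

[i=0,j=0] A[i]=1<=B[j]=2 take 1 → i++
[i=1,j=0] A[i]=27>B[j]=2 take 2 → j++
[i=1,j=1] A[i]=27>B[j]=16 take 16 → j++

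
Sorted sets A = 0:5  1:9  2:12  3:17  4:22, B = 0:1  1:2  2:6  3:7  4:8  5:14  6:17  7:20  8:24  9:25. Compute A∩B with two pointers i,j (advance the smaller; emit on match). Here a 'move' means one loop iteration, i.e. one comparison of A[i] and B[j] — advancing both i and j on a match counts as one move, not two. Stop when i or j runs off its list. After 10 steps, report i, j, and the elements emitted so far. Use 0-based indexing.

[i=0,j=0] 5>1 → j++
[i=0,j=1] 5>2 → j++
[i=0,j=2] 5<6 → i++
[i=1,j=2] 9>6 → j++
[i=1,j=3] 9>7 → j++
[i=1,j=4] 9>8 → j++
[i=1,j=5] 9<14 → i++
[i=2,j=5] 12<14 → i++
[i=3,j=5] 17>14 → j++
[i=3,j=6] 17==17 emit → i++,j++

i=4, j=7, emitted=[17]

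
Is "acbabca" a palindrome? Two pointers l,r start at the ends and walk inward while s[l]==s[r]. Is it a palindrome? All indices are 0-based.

l=0 r=6: 'a'=='a', l++,r--
l=1 r=5: 'c'=='c', l++,r--
l=2 r=4: 'b'=='b', l++,r--

palindrome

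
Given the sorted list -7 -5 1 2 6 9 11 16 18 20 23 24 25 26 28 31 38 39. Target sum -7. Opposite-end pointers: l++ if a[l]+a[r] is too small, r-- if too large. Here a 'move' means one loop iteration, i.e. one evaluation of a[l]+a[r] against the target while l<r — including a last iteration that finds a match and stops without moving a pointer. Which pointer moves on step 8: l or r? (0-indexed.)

l=0 r=17: -7+39=32 >-7, r--
l=0 r=16: -7+38=31 >-7, r--
l=0 r=15: -7+31=24 >-7, r--
l=0 r=14: -7+28=21 >-7, r--
l=0 r=13: -7+26=19 >-7, r--
l=0 r=12: -7+25=18 >-7, r--
l=0 r=11: -7+24=17 >-7, r--
l=0 r=10: -7+23=16 >-7, r--

r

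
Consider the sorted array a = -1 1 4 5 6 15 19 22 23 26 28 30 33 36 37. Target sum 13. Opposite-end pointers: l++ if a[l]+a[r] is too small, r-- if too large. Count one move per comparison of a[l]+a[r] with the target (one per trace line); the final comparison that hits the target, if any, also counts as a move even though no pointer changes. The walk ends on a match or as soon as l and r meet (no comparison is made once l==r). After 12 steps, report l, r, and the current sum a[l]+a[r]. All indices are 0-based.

l=2, r=4, sum=10

l=0 r=14: -1+37=36 >13, r--
l=0 r=13: -1+36=35 >13, r--
l=0 r=12: -1+33=32 >13, r--
l=0 r=11: -1+30=29 >13, r--
l=0 r=10: -1+28=27 >13, r--
l=0 r=9: -1+26=25 >13, r--
l=0 r=8: -1+23=22 >13, r--
l=0 r=7: -1+22=21 >13, r--
l=0 r=6: -1+19=18 >13, r--
l=0 r=5: -1+15=14 >13, r--
l=0 r=4: -1+6=5 <13, l++
l=1 r=4: 1+6=7 <13, l++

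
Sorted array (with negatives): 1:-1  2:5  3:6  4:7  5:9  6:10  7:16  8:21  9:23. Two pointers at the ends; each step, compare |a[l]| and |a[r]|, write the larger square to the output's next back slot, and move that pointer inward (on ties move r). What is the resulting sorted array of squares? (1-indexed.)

[1,9] |-1|<=|23| out[9]=529 → r--
[1,8] |-1|<=|21| out[8]=441 → r--
[1,7] |-1|<=|16| out[7]=256 → r--
[1,6] |-1|<=|10| out[6]=100 → r--
[1,5] |-1|<=|9| out[5]=81 → r--
[1,4] |-1|<=|7| out[4]=49 → r--
[1,3] |-1|<=|6| out[3]=36 → r--
[1,2] |-1|<=|5| out[2]=25 → r--
[1,1] |-1|<=|-1| out[1]=1 → r--

[1, 25, 36, 49, 81, 100, 256, 441, 529]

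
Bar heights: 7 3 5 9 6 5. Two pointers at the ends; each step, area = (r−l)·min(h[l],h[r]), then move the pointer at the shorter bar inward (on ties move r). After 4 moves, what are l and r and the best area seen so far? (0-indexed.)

l=0 r=5: min(7,5)*5=25 best=25 *, r--
l=0 r=4: min(7,6)*4=24 best=25, r--
l=0 r=3: min(7,9)*3=21 best=25, l++
l=1 r=3: min(3,9)*2=6 best=25, l++

l=2, r=3, best area=25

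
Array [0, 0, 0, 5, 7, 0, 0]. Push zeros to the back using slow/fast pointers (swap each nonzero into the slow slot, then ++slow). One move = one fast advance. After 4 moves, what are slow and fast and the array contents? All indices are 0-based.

slow=0 fast=0: a[fast]=0, fast++
slow=0 fast=1: a[fast]=0, fast++
slow=0 fast=2: a[fast]=0, fast++
slow=0 fast=3: a[fast]=5≠0 swap→a[0]=5, slow++,fast++

slow=1, fast=4, a=[5, 0, 0, 0, 7, 0, 0]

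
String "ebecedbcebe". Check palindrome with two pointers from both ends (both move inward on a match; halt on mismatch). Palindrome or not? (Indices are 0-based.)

not a palindrome (mismatch at 4,6)

[0,10] 'e'=='e' → l++,r--
[1,9] 'b'=='b' → l++,r--
[2,8] 'e'=='e' → l++,r--
[3,7] 'c'=='c' → l++,r--
[4,6] 'e'!='b' → stop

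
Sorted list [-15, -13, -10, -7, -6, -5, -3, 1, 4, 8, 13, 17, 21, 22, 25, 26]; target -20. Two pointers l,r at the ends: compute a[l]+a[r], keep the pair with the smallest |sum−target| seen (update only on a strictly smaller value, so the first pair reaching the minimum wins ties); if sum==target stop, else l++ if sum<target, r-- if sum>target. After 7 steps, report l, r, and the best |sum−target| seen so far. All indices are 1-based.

l=1 r=16: -15+26=11 d=31 *, r--
l=1 r=15: -15+25=10 d=30 *, r--
l=1 r=14: -15+22=7 d=27 *, r--
l=1 r=13: -15+21=6 d=26 *, r--
l=1 r=12: -15+17=2 d=22 *, r--
l=1 r=11: -15+13=-2 d=18 *, r--
l=1 r=10: -15+8=-7 d=13 *, r--

l=1, r=9, best |Δ|=13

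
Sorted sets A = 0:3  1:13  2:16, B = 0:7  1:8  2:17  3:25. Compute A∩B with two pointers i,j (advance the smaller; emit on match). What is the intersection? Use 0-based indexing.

intersection = []

i=0 j=0: 3<7, i++
i=1 j=0: 13>7, j++
i=1 j=1: 13>8, j++
i=1 j=2: 13<17, i++
i=2 j=2: 16<17, i++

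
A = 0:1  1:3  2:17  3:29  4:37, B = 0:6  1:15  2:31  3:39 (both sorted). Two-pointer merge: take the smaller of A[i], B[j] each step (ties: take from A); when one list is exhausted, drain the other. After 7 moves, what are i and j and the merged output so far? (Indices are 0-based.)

i=4, j=3, merged so far=[1, 3, 6, 15, 17, 29, 31]

[i=0,j=0] A[i]=1<=B[j]=6 take 1 → i++
[i=1,j=0] A[i]=3<=B[j]=6 take 3 → i++
[i=2,j=0] A[i]=17>B[j]=6 take 6 → j++
[i=2,j=1] A[i]=17>B[j]=15 take 15 → j++
[i=2,j=2] A[i]=17<=B[j]=31 take 17 → i++
[i=3,j=2] A[i]=29<=B[j]=31 take 29 → i++
[i=4,j=2] A[i]=37>B[j]=31 take 31 → j++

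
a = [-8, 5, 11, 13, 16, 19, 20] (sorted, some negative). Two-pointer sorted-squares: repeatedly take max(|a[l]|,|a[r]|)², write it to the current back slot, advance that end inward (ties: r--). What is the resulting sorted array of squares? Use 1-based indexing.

[25, 64, 121, 169, 256, 361, 400]

[1,7] |-8|<=|20| out[7]=400 → r--
[1,6] |-8|<=|19| out[6]=361 → r--
[1,5] |-8|<=|16| out[5]=256 → r--
[1,4] |-8|<=|13| out[4]=169 → r--
[1,3] |-8|<=|11| out[3]=121 → r--
[1,2] |-8|>|5| out[2]=64 → l++
[2,2] |5|<=|5| out[1]=25 → r--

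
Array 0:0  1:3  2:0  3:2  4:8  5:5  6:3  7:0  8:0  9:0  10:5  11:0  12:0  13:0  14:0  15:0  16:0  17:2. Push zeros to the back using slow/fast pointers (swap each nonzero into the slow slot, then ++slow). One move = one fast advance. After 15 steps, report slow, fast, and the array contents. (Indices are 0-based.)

slow=0 fast=0: a[fast]=0, fast++
slow=0 fast=1: a[fast]=3≠0 swap→a[0]=3, slow++,fast++
slow=1 fast=2: a[fast]=0, fast++
slow=1 fast=3: a[fast]=2≠0 swap→a[1]=2, slow++,fast++
slow=2 fast=4: a[fast]=8≠0 swap→a[2]=8, slow++,fast++
slow=3 fast=5: a[fast]=5≠0 swap→a[3]=5, slow++,fast++
slow=4 fast=6: a[fast]=3≠0 swap→a[4]=3, slow++,fast++
slow=5 fast=7: a[fast]=0, fast++
slow=5 fast=8: a[fast]=0, fast++
slow=5 fast=9: a[fast]=0, fast++
slow=5 fast=10: a[fast]=5≠0 swap→a[5]=5, slow++,fast++
slow=6 fast=11: a[fast]=0, fast++
slow=6 fast=12: a[fast]=0, fast++
slow=6 fast=13: a[fast]=0, fast++
slow=6 fast=14: a[fast]=0, fast++

slow=6, fast=15, a=[3, 2, 8, 5, 3, 5, 0, 0, 0, 0, 0, 0, 0, 0, 0, 0, 0, 2]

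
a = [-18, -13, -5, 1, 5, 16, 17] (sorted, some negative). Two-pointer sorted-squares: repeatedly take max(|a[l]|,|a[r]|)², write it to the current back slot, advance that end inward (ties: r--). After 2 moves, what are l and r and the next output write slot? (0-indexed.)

[0,6] |-18|>|17| out[6]=324 → l++
[1,6] |-13|<=|17| out[5]=289 → r--

l=1, r=5, next write slot=4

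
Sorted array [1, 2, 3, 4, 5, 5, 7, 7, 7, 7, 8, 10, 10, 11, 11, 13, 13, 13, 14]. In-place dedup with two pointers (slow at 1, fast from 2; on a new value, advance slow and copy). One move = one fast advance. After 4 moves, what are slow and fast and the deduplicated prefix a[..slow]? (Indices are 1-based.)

(s=1,f=2) a[fast]=2≠a[slow]=1 write a[2]=2 → slow++,fast++
(s=2,f=3) a[fast]=3≠a[slow]=2 write a[3]=3 → slow++,fast++
(s=3,f=4) a[fast]=4≠a[slow]=3 write a[4]=4 → slow++,fast++
(s=4,f=5) a[fast]=5≠a[slow]=4 write a[5]=5 → slow++,fast++

slow=5, fast=6, prefix=[1, 2, 3, 4, 5]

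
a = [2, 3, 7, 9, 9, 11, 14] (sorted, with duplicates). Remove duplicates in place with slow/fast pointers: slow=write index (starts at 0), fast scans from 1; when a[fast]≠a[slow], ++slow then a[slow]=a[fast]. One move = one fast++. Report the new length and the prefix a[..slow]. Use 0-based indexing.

length 6; prefix = [2, 3, 7, 9, 11, 14]

slow=0 fast=1: a[fast]=3≠a[slow]=2 write a[1]=3, slow++,fast++
slow=1 fast=2: a[fast]=7≠a[slow]=3 write a[2]=7, slow++,fast++
slow=2 fast=3: a[fast]=9≠a[slow]=7 write a[3]=9, slow++,fast++
slow=3 fast=4: a[fast]=9=a[slow] dup, fast++
slow=3 fast=5: a[fast]=11≠a[slow]=9 write a[4]=11, slow++,fast++
slow=4 fast=6: a[fast]=14≠a[slow]=11 write a[5]=14, slow++,fast++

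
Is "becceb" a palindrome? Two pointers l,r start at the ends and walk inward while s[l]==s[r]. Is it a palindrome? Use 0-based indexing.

l=0 r=5: 'b'=='b', l++,r--
l=1 r=4: 'e'=='e', l++,r--
l=2 r=3: 'c'=='c', l++,r--

palindrome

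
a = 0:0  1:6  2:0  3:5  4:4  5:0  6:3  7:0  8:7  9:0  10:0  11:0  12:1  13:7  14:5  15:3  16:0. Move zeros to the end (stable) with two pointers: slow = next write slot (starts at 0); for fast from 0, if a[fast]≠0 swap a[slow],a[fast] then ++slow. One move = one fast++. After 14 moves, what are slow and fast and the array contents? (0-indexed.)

(s=0,f=0) a[fast]=0 → fast++
(s=0,f=1) a[fast]=6≠0 swap→a[0]=6 → slow++,fast++
(s=1,f=2) a[fast]=0 → fast++
(s=1,f=3) a[fast]=5≠0 swap→a[1]=5 → slow++,fast++
(s=2,f=4) a[fast]=4≠0 swap→a[2]=4 → slow++,fast++
(s=3,f=5) a[fast]=0 → fast++
(s=3,f=6) a[fast]=3≠0 swap→a[3]=3 → slow++,fast++
(s=4,f=7) a[fast]=0 → fast++
(s=4,f=8) a[fast]=7≠0 swap→a[4]=7 → slow++,fast++
(s=5,f=9) a[fast]=0 → fast++
(s=5,f=10) a[fast]=0 → fast++
(s=5,f=11) a[fast]=0 → fast++
(s=5,f=12) a[fast]=1≠0 swap→a[5]=1 → slow++,fast++
(s=6,f=13) a[fast]=7≠0 swap→a[6]=7 → slow++,fast++

slow=7, fast=14, a=[6, 5, 4, 3, 7, 1, 7, 0, 0, 0, 0, 0, 0, 0, 5, 3, 0]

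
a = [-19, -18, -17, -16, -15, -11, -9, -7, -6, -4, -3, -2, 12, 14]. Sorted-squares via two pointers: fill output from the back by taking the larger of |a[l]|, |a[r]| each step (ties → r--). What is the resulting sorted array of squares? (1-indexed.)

[4, 9, 16, 36, 49, 81, 121, 144, 196, 225, 256, 289, 324, 361]

l=1 r=14: |-19|>|14| out[14]=361, l++
l=2 r=14: |-18|>|14| out[13]=324, l++
l=3 r=14: |-17|>|14| out[12]=289, l++
l=4 r=14: |-16|>|14| out[11]=256, l++
l=5 r=14: |-15|>|14| out[10]=225, l++
l=6 r=14: |-11|<=|14| out[9]=196, r--
l=6 r=13: |-11|<=|12| out[8]=144, r--
l=6 r=12: |-11|>|-2| out[7]=121, l++
l=7 r=12: |-9|>|-2| out[6]=81, l++
l=8 r=12: |-7|>|-2| out[5]=49, l++
l=9 r=12: |-6|>|-2| out[4]=36, l++
l=10 r=12: |-4|>|-2| out[3]=16, l++
l=11 r=12: |-3|>|-2| out[2]=9, l++
l=12 r=12: |-2|<=|-2| out[1]=4, r--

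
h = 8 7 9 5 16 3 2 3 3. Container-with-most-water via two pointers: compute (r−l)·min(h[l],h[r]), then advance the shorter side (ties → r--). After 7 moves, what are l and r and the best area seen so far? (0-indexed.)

l=3, r=4, best area=32

l=0 r=8: min(8,3)*8=24 best=24 *, r--
l=0 r=7: min(8,3)*7=21 best=24, r--
l=0 r=6: min(8,2)*6=12 best=24, r--
l=0 r=5: min(8,3)*5=15 best=24, r--
l=0 r=4: min(8,16)*4=32 best=32 *, l++
l=1 r=4: min(7,16)*3=21 best=32, l++
l=2 r=4: min(9,16)*2=18 best=32, l++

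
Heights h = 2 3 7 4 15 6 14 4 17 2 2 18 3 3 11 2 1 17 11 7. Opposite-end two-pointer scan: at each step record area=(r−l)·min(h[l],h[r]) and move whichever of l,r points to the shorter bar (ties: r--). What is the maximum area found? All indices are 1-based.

max area = 195

l=1 r=20: min(2,7)*19=38 best=38 *, l++
l=2 r=20: min(3,7)*18=54 best=54 *, l++
l=3 r=20: min(7,7)*17=119 best=119 *, r--
l=3 r=19: min(7,11)*16=112 best=119, l++
l=4 r=19: min(4,11)*15=60 best=119, l++
l=5 r=19: min(15,11)*14=154 best=154 *, r--
l=5 r=18: min(15,17)*13=195 best=195 *, l++
l=6 r=18: min(6,17)*12=72 best=195, l++
l=7 r=18: min(14,17)*11=154 best=195, l++
l=8 r=18: min(4,17)*10=40 best=195, l++
l=9 r=18: min(17,17)*9=153 best=195, r--
l=9 r=17: min(17,1)*8=8 best=195, r--
l=9 r=16: min(17,2)*7=14 best=195, r--
l=9 r=15: min(17,11)*6=66 best=195, r--
l=9 r=14: min(17,3)*5=15 best=195, r--
l=9 r=13: min(17,3)*4=12 best=195, r--
l=9 r=12: min(17,18)*3=51 best=195, l++
l=10 r=12: min(2,18)*2=4 best=195, l++
l=11 r=12: min(2,18)*1=2 best=195, l++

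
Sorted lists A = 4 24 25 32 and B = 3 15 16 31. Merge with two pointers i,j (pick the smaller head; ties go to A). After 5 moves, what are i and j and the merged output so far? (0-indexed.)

i=2, j=3, merged so far=[3, 4, 15, 16, 24]

[i=0,j=0] A[i]=4>B[j]=3 take 3 → j++
[i=0,j=1] A[i]=4<=B[j]=15 take 4 → i++
[i=1,j=1] A[i]=24>B[j]=15 take 15 → j++
[i=1,j=2] A[i]=24>B[j]=16 take 16 → j++
[i=1,j=3] A[i]=24<=B[j]=31 take 24 → i++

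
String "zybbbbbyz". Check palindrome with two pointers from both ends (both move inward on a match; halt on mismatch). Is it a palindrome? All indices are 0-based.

palindrome

[0,8] 'z'=='z' → l++,r--
[1,7] 'y'=='y' → l++,r--
[2,6] 'b'=='b' → l++,r--
[3,5] 'b'=='b' → l++,r--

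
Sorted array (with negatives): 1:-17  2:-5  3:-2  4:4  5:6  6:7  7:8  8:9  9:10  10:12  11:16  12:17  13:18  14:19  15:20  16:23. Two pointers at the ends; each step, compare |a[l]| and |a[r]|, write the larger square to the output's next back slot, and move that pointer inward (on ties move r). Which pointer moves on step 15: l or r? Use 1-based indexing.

r

[1,16] |-17|<=|23| out[16]=529 → r--
[1,15] |-17|<=|20| out[15]=400 → r--
[1,14] |-17|<=|19| out[14]=361 → r--
[1,13] |-17|<=|18| out[13]=324 → r--
[1,12] |-17|<=|17| out[12]=289 → r--
[1,11] |-17|>|16| out[11]=289 → l++
[2,11] |-5|<=|16| out[10]=256 → r--
[2,10] |-5|<=|12| out[9]=144 → r--
[2,9] |-5|<=|10| out[8]=100 → r--
[2,8] |-5|<=|9| out[7]=81 → r--
[2,7] |-5|<=|8| out[6]=64 → r--
[2,6] |-5|<=|7| out[5]=49 → r--
[2,5] |-5|<=|6| out[4]=36 → r--
[2,4] |-5|>|4| out[3]=25 → l++
[3,4] |-2|<=|4| out[2]=16 → r--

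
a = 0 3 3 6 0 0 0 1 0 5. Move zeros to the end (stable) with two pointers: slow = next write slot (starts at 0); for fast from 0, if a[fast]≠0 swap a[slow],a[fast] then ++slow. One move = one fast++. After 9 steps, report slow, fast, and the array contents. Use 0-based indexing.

slow=4, fast=9, a=[3, 3, 6, 1, 0, 0, 0, 0, 0, 5]

slow=0 fast=0: a[fast]=0, fast++
slow=0 fast=1: a[fast]=3≠0 swap→a[0]=3, slow++,fast++
slow=1 fast=2: a[fast]=3≠0 swap→a[1]=3, slow++,fast++
slow=2 fast=3: a[fast]=6≠0 swap→a[2]=6, slow++,fast++
slow=3 fast=4: a[fast]=0, fast++
slow=3 fast=5: a[fast]=0, fast++
slow=3 fast=6: a[fast]=0, fast++
slow=3 fast=7: a[fast]=1≠0 swap→a[3]=1, slow++,fast++
slow=4 fast=8: a[fast]=0, fast++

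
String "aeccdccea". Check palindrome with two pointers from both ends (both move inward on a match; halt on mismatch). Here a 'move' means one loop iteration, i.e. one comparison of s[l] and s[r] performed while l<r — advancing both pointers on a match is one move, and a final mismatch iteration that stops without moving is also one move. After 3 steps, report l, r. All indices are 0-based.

l=3, r=5

l=0 r=8: 'a'=='a', l++,r--
l=1 r=7: 'e'=='e', l++,r--
l=2 r=6: 'c'=='c', l++,r--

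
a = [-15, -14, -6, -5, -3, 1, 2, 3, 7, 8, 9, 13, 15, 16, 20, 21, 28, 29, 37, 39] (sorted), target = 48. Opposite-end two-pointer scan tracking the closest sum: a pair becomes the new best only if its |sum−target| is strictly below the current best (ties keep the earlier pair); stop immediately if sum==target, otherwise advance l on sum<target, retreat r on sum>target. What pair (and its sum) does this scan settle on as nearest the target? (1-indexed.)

pair (9, 39) with sum 48 (|Δ|=0)

[1,20] -15+39=24 d=24 * → l++
[2,20] -14+39=25 d=23 * → l++
[3,20] -6+39=33 d=15 * → l++
[4,20] -5+39=34 d=14 * → l++
[5,20] -3+39=36 d=12 * → l++
[6,20] 1+39=40 d=8 * → l++
[7,20] 2+39=41 d=7 * → l++
[8,20] 3+39=42 d=6 * → l++
[9,20] 7+39=46 d=2 * → l++
[10,20] 8+39=47 d=1 * → l++
[11,20] 9+39=48 d=0 * → stop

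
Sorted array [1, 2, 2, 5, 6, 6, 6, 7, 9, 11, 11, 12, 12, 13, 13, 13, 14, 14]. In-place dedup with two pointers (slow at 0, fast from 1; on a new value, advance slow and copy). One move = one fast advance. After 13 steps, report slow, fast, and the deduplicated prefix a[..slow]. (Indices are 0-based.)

slow=8, fast=14, prefix=[1, 2, 5, 6, 7, 9, 11, 12, 13]

(s=0,f=1) a[fast]=2≠a[slow]=1 write a[1]=2 → slow++,fast++
(s=1,f=2) a[fast]=2=a[slow] dup → fast++
(s=1,f=3) a[fast]=5≠a[slow]=2 write a[2]=5 → slow++,fast++
(s=2,f=4) a[fast]=6≠a[slow]=5 write a[3]=6 → slow++,fast++
(s=3,f=5) a[fast]=6=a[slow] dup → fast++
(s=3,f=6) a[fast]=6=a[slow] dup → fast++
(s=3,f=7) a[fast]=7≠a[slow]=6 write a[4]=7 → slow++,fast++
(s=4,f=8) a[fast]=9≠a[slow]=7 write a[5]=9 → slow++,fast++
(s=5,f=9) a[fast]=11≠a[slow]=9 write a[6]=11 → slow++,fast++
(s=6,f=10) a[fast]=11=a[slow] dup → fast++
(s=6,f=11) a[fast]=12≠a[slow]=11 write a[7]=12 → slow++,fast++
(s=7,f=12) a[fast]=12=a[slow] dup → fast++
(s=7,f=13) a[fast]=13≠a[slow]=12 write a[8]=13 → slow++,fast++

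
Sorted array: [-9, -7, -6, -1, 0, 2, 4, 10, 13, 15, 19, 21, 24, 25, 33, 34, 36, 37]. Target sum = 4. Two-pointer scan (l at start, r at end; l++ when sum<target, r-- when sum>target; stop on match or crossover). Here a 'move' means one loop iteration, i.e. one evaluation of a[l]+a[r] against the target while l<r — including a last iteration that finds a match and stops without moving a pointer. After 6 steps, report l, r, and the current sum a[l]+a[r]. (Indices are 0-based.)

[0,17] -9+37=28 >4 → r--
[0,16] -9+36=27 >4 → r--
[0,15] -9+34=25 >4 → r--
[0,14] -9+33=24 >4 → r--
[0,13] -9+25=16 >4 → r--
[0,12] -9+24=15 >4 → r--

l=0, r=11, sum=12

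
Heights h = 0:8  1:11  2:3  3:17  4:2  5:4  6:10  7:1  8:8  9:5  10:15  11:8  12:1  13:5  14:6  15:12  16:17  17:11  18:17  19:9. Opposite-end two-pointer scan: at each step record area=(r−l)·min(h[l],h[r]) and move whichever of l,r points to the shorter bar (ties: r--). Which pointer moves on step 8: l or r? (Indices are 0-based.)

r

l=0 r=19: min(8,9)*19=152 best=152 *, l++
l=1 r=19: min(11,9)*18=162 best=162 *, r--
l=1 r=18: min(11,17)*17=187 best=187 *, l++
l=2 r=18: min(3,17)*16=48 best=187, l++
l=3 r=18: min(17,17)*15=255 best=255 *, r--
l=3 r=17: min(17,11)*14=154 best=255, r--
l=3 r=16: min(17,17)*13=221 best=255, r--
l=3 r=15: min(17,12)*12=144 best=255, r--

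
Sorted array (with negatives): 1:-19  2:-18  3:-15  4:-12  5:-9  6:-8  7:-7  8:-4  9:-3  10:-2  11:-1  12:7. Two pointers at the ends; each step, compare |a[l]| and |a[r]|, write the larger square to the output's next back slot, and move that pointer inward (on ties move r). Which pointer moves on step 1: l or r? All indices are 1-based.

l

l=1 r=12: |-19|>|7| out[12]=361, l++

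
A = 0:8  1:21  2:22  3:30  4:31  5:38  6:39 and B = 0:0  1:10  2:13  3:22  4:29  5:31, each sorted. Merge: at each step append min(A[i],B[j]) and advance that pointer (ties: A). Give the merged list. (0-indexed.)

[i=0,j=0] A[i]=8>B[j]=0 take 0 → j++
[i=0,j=1] A[i]=8<=B[j]=10 take 8 → i++
[i=1,j=1] A[i]=21>B[j]=10 take 10 → j++
[i=1,j=2] A[i]=21>B[j]=13 take 13 → j++
[i=1,j=3] A[i]=21<=B[j]=22 take 21 → i++
[i=2,j=3] A[i]=22<=B[j]=22 take 22 → i++
[i=3,j=3] A[i]=30>B[j]=22 take 22 → j++
[i=3,j=4] A[i]=30>B[j]=29 take 29 → j++
[i=3,j=5] A[i]=30<=B[j]=31 take 30 → i++
[i=4,j=5] A[i]=31<=B[j]=31 take 31 → i++
[i=5,j=5] A[i]=38>B[j]=31 take 31 → j++
[i=5,j=6] B done, take A[i]=38 → i++
[i=6,j=6] B done, take A[i]=39 → i++

[0, 8, 10, 13, 21, 22, 22, 29, 30, 31, 31, 38, 39]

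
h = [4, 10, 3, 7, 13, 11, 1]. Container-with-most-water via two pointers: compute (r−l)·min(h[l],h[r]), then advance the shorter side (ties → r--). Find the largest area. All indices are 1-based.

l=1 r=7: min(4,1)*6=6 best=6 *, r--
l=1 r=6: min(4,11)*5=20 best=20 *, l++
l=2 r=6: min(10,11)*4=40 best=40 *, l++
l=3 r=6: min(3,11)*3=9 best=40, l++
l=4 r=6: min(7,11)*2=14 best=40, l++
l=5 r=6: min(13,11)*1=11 best=40, r--

max area = 40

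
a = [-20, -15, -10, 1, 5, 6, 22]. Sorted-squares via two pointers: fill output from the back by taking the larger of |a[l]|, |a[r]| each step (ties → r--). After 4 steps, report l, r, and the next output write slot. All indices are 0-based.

l=0 r=6: |-20|<=|22| out[6]=484, r--
l=0 r=5: |-20|>|6| out[5]=400, l++
l=1 r=5: |-15|>|6| out[4]=225, l++
l=2 r=5: |-10|>|6| out[3]=100, l++

l=3, r=5, next write slot=2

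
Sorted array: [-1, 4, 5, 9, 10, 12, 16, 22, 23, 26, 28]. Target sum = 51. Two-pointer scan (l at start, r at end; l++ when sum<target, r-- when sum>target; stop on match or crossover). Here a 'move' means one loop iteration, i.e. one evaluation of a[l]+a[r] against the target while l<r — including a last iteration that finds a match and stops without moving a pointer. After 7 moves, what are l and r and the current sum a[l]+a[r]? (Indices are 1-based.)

l=1 r=11: -1+28=27 <51, l++
l=2 r=11: 4+28=32 <51, l++
l=3 r=11: 5+28=33 <51, l++
l=4 r=11: 9+28=37 <51, l++
l=5 r=11: 10+28=38 <51, l++
l=6 r=11: 12+28=40 <51, l++
l=7 r=11: 16+28=44 <51, l++

l=8, r=11, sum=50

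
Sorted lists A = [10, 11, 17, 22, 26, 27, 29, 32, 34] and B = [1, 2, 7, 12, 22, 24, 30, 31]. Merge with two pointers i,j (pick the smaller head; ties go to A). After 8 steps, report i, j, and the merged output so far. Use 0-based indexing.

i=4, j=4, merged so far=[1, 2, 7, 10, 11, 12, 17, 22]

[i=0,j=0] A[i]=10>B[j]=1 take 1 → j++
[i=0,j=1] A[i]=10>B[j]=2 take 2 → j++
[i=0,j=2] A[i]=10>B[j]=7 take 7 → j++
[i=0,j=3] A[i]=10<=B[j]=12 take 10 → i++
[i=1,j=3] A[i]=11<=B[j]=12 take 11 → i++
[i=2,j=3] A[i]=17>B[j]=12 take 12 → j++
[i=2,j=4] A[i]=17<=B[j]=22 take 17 → i++
[i=3,j=4] A[i]=22<=B[j]=22 take 22 → i++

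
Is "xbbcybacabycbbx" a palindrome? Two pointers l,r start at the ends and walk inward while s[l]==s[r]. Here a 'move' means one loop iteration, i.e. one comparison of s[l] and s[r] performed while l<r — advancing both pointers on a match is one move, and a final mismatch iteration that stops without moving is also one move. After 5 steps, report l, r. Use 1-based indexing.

l=6, r=10

[1,15] 'x'=='x' → l++,r--
[2,14] 'b'=='b' → l++,r--
[3,13] 'b'=='b' → l++,r--
[4,12] 'c'=='c' → l++,r--
[5,11] 'y'=='y' → l++,r--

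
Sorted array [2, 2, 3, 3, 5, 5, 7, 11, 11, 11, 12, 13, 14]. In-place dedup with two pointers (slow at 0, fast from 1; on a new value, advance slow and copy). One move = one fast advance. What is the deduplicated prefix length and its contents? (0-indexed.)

length 8; prefix = [2, 3, 5, 7, 11, 12, 13, 14]

slow=0 fast=1: a[fast]=2=a[slow] dup, fast++
slow=0 fast=2: a[fast]=3≠a[slow]=2 write a[1]=3, slow++,fast++
slow=1 fast=3: a[fast]=3=a[slow] dup, fast++
slow=1 fast=4: a[fast]=5≠a[slow]=3 write a[2]=5, slow++,fast++
slow=2 fast=5: a[fast]=5=a[slow] dup, fast++
slow=2 fast=6: a[fast]=7≠a[slow]=5 write a[3]=7, slow++,fast++
slow=3 fast=7: a[fast]=11≠a[slow]=7 write a[4]=11, slow++,fast++
slow=4 fast=8: a[fast]=11=a[slow] dup, fast++
slow=4 fast=9: a[fast]=11=a[slow] dup, fast++
slow=4 fast=10: a[fast]=12≠a[slow]=11 write a[5]=12, slow++,fast++
slow=5 fast=11: a[fast]=13≠a[slow]=12 write a[6]=13, slow++,fast++
slow=6 fast=12: a[fast]=14≠a[slow]=13 write a[7]=14, slow++,fast++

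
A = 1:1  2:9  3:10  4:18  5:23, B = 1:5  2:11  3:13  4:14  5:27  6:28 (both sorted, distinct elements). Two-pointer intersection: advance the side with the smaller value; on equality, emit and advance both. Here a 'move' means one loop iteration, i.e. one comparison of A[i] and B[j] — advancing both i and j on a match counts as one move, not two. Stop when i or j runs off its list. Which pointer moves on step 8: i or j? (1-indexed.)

i

[i=1,j=1] 1<5 → i++
[i=2,j=1] 9>5 → j++
[i=2,j=2] 9<11 → i++
[i=3,j=2] 10<11 → i++
[i=4,j=2] 18>11 → j++
[i=4,j=3] 18>13 → j++
[i=4,j=4] 18>14 → j++
[i=4,j=5] 18<27 → i++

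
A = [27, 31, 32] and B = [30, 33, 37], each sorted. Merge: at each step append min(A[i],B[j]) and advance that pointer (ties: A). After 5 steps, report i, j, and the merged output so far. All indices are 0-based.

i=0 j=0: A[i]=27<=B[j]=30 take 27, i++
i=1 j=0: A[i]=31>B[j]=30 take 30, j++
i=1 j=1: A[i]=31<=B[j]=33 take 31, i++
i=2 j=1: A[i]=32<=B[j]=33 take 32, i++
i=3 j=1: A done, take B[j]=33, j++

i=3, j=2, merged so far=[27, 30, 31, 32, 33]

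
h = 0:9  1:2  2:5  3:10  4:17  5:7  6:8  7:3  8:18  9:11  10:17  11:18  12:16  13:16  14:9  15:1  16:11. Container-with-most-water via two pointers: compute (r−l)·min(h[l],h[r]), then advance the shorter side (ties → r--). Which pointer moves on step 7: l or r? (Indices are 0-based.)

[0,16] min(9,11)*16=144 best=144 * → l++
[1,16] min(2,11)*15=30 best=144 → l++
[2,16] min(5,11)*14=70 best=144 → l++
[3,16] min(10,11)*13=130 best=144 → l++
[4,16] min(17,11)*12=132 best=144 → r--
[4,15] min(17,1)*11=11 best=144 → r--
[4,14] min(17,9)*10=90 best=144 → r--

r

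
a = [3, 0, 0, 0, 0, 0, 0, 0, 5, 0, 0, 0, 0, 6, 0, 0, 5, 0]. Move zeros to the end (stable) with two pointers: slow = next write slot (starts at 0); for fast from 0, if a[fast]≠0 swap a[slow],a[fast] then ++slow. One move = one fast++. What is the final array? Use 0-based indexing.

(s=0,f=0) a[fast]=3≠0 swap→a[0]=3 → slow++,fast++
(s=1,f=1) a[fast]=0 → fast++
(s=1,f=2) a[fast]=0 → fast++
(s=1,f=3) a[fast]=0 → fast++
(s=1,f=4) a[fast]=0 → fast++
(s=1,f=5) a[fast]=0 → fast++
(s=1,f=6) a[fast]=0 → fast++
(s=1,f=7) a[fast]=0 → fast++
(s=1,f=8) a[fast]=5≠0 swap→a[1]=5 → slow++,fast++
(s=2,f=9) a[fast]=0 → fast++
(s=2,f=10) a[fast]=0 → fast++
(s=2,f=11) a[fast]=0 → fast++
(s=2,f=12) a[fast]=0 → fast++
(s=2,f=13) a[fast]=6≠0 swap→a[2]=6 → slow++,fast++
(s=3,f=14) a[fast]=0 → fast++
(s=3,f=15) a[fast]=0 → fast++
(s=3,f=16) a[fast]=5≠0 swap→a[3]=5 → slow++,fast++
(s=4,f=17) a[fast]=0 → fast++

[3, 5, 6, 5, 0, 0, 0, 0, 0, 0, 0, 0, 0, 0, 0, 0, 0, 0]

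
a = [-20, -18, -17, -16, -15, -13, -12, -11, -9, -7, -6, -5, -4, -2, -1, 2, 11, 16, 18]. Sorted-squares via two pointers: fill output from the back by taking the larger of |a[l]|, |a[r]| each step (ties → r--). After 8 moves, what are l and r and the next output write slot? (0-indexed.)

l=0 r=18: |-20|>|18| out[18]=400, l++
l=1 r=18: |-18|<=|18| out[17]=324, r--
l=1 r=17: |-18|>|16| out[16]=324, l++
l=2 r=17: |-17|>|16| out[15]=289, l++
l=3 r=17: |-16|<=|16| out[14]=256, r--
l=3 r=16: |-16|>|11| out[13]=256, l++
l=4 r=16: |-15|>|11| out[12]=225, l++
l=5 r=16: |-13|>|11| out[11]=169, l++

l=6, r=16, next write slot=10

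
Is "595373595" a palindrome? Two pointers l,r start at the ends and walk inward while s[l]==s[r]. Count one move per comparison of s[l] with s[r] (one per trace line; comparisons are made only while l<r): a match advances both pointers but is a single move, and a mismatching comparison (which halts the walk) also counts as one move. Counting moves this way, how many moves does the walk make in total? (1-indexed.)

4 moves

l=1 r=9: '5'=='5', l++,r--
l=2 r=8: '9'=='9', l++,r--
l=3 r=7: '5'=='5', l++,r--
l=4 r=6: '3'=='3', l++,r--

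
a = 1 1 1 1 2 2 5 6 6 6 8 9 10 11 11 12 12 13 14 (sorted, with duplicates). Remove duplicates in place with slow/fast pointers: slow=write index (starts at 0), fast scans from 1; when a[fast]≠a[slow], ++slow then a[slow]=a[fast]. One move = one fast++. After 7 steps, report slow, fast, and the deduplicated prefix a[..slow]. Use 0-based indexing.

slow=3, fast=8, prefix=[1, 2, 5, 6]

slow=0 fast=1: a[fast]=1=a[slow] dup, fast++
slow=0 fast=2: a[fast]=1=a[slow] dup, fast++
slow=0 fast=3: a[fast]=1=a[slow] dup, fast++
slow=0 fast=4: a[fast]=2≠a[slow]=1 write a[1]=2, slow++,fast++
slow=1 fast=5: a[fast]=2=a[slow] dup, fast++
slow=1 fast=6: a[fast]=5≠a[slow]=2 write a[2]=5, slow++,fast++
slow=2 fast=7: a[fast]=6≠a[slow]=5 write a[3]=6, slow++,fast++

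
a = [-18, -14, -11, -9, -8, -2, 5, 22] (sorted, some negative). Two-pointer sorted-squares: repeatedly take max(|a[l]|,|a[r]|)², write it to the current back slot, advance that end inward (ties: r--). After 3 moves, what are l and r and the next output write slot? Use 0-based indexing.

l=2, r=6, next write slot=4

[0,7] |-18|<=|22| out[7]=484 → r--
[0,6] |-18|>|5| out[6]=324 → l++
[1,6] |-14|>|5| out[5]=196 → l++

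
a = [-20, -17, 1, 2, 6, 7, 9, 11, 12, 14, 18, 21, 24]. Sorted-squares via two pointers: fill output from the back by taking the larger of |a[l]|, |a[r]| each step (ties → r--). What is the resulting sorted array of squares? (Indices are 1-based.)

[1, 4, 36, 49, 81, 121, 144, 196, 289, 324, 400, 441, 576]

l=1 r=13: |-20|<=|24| out[13]=576, r--
l=1 r=12: |-20|<=|21| out[12]=441, r--
l=1 r=11: |-20|>|18| out[11]=400, l++
l=2 r=11: |-17|<=|18| out[10]=324, r--
l=2 r=10: |-17|>|14| out[9]=289, l++
l=3 r=10: |1|<=|14| out[8]=196, r--
l=3 r=9: |1|<=|12| out[7]=144, r--
l=3 r=8: |1|<=|11| out[6]=121, r--
l=3 r=7: |1|<=|9| out[5]=81, r--
l=3 r=6: |1|<=|7| out[4]=49, r--
l=3 r=5: |1|<=|6| out[3]=36, r--
l=3 r=4: |1|<=|2| out[2]=4, r--
l=3 r=3: |1|<=|1| out[1]=1, r--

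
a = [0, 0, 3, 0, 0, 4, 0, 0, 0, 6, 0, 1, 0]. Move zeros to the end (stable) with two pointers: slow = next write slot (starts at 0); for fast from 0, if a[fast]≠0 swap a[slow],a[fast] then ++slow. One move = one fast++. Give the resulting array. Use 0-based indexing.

slow=0 fast=0: a[fast]=0, fast++
slow=0 fast=1: a[fast]=0, fast++
slow=0 fast=2: a[fast]=3≠0 swap→a[0]=3, slow++,fast++
slow=1 fast=3: a[fast]=0, fast++
slow=1 fast=4: a[fast]=0, fast++
slow=1 fast=5: a[fast]=4≠0 swap→a[1]=4, slow++,fast++
slow=2 fast=6: a[fast]=0, fast++
slow=2 fast=7: a[fast]=0, fast++
slow=2 fast=8: a[fast]=0, fast++
slow=2 fast=9: a[fast]=6≠0 swap→a[2]=6, slow++,fast++
slow=3 fast=10: a[fast]=0, fast++
slow=3 fast=11: a[fast]=1≠0 swap→a[3]=1, slow++,fast++
slow=4 fast=12: a[fast]=0, fast++

[3, 4, 6, 1, 0, 0, 0, 0, 0, 0, 0, 0, 0]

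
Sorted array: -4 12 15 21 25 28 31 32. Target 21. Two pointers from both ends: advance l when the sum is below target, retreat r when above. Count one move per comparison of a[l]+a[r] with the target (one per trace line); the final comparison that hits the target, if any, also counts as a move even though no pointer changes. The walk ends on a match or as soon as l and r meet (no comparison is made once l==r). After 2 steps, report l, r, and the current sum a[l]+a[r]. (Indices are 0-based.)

l=0 r=7: -4+32=28 >21, r--
l=0 r=6: -4+31=27 >21, r--

l=0, r=5, sum=24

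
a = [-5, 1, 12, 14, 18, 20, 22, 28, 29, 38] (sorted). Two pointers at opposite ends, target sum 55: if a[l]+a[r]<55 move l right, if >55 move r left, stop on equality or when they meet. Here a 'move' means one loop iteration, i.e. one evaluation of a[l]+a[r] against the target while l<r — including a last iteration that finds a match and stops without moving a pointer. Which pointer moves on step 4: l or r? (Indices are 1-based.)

l

[1,10] -5+38=33 <55 → l++
[2,10] 1+38=39 <55 → l++
[3,10] 12+38=50 <55 → l++
[4,10] 14+38=52 <55 → l++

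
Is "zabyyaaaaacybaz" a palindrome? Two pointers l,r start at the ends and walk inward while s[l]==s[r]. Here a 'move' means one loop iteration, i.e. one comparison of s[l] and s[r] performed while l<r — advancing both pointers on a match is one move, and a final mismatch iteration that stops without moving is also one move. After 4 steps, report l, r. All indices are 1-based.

l=5, r=11

l=1 r=15: 'z'=='z', l++,r--
l=2 r=14: 'a'=='a', l++,r--
l=3 r=13: 'b'=='b', l++,r--
l=4 r=12: 'y'=='y', l++,r--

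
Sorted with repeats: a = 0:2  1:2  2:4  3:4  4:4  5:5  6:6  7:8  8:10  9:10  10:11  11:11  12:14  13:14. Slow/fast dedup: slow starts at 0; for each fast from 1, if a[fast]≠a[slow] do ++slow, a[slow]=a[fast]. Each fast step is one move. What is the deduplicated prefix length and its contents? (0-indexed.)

length 8; prefix = [2, 4, 5, 6, 8, 10, 11, 14]

(s=0,f=1) a[fast]=2=a[slow] dup → fast++
(s=0,f=2) a[fast]=4≠a[slow]=2 write a[1]=4 → slow++,fast++
(s=1,f=3) a[fast]=4=a[slow] dup → fast++
(s=1,f=4) a[fast]=4=a[slow] dup → fast++
(s=1,f=5) a[fast]=5≠a[slow]=4 write a[2]=5 → slow++,fast++
(s=2,f=6) a[fast]=6≠a[slow]=5 write a[3]=6 → slow++,fast++
(s=3,f=7) a[fast]=8≠a[slow]=6 write a[4]=8 → slow++,fast++
(s=4,f=8) a[fast]=10≠a[slow]=8 write a[5]=10 → slow++,fast++
(s=5,f=9) a[fast]=10=a[slow] dup → fast++
(s=5,f=10) a[fast]=11≠a[slow]=10 write a[6]=11 → slow++,fast++
(s=6,f=11) a[fast]=11=a[slow] dup → fast++
(s=6,f=12) a[fast]=14≠a[slow]=11 write a[7]=14 → slow++,fast++
(s=7,f=13) a[fast]=14=a[slow] dup → fast++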